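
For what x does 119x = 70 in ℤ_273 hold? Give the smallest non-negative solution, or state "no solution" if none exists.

First find gcd(119, 273):
273 = 2×119 + 35
119 = 3×35 + 14
35 = 2×14 + 7
14 = 2×7 + 0
gcd = 7 and 7 | 70, so solutions exist. Divide through by 7: 17x ≡ 10 (mod 39).
Now find 17⁻¹ mod 39:
39 = 2·17 + 5
17 = 3·5 + 2
5 = 2·2 + 1
2 = 2·1 + 0
Back-substitute:
1 = 5 − 2·2
1 = −2·17 + 7·5
1 = 7·39 − 16·17
So 17·(-16) ≡ 1 (mod 39), i.e. 17⁻¹ ≡ 23.
Then x ≡ 23·10 ≡ 35 (mod 39); the smallest non-negative solution is x = 35.

35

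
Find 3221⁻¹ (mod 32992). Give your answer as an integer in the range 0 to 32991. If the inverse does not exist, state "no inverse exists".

Apply the Euclidean algorithm to 32992 and 3221:
32992 = 10·3221 + 782
3221 = 4·782 + 93
782 = 8·93 + 38
93 = 2·38 + 17
38 = 2·17 + 4
17 = 4·4 + 1
4 = 4·1 + 0
gcd = 1, so the inverse exists. Back-substitute:
1 = 17 − 4·4
1 = −4·38 + 9·17
1 = 9·93 − 22·38
1 = −22·782 + 185·93
1 = 185·3221 − 762·782
1 = −762·32992 + 7805·3221
So 3221·7805 ≡ 1 (mod 32992).

7805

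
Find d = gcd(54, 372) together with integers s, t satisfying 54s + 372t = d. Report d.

Apply Euclid's algorithm to 372 and 54:
372 = 6·54 + 48
54 = 1·48 + 6
48 = 8·6 + 0
gcd(54, 372) = 6.
Express as a combination:
6 = 54 − 48
6 = −372 + 7·54
So 6 = (-1)·372 + (7)·54.

6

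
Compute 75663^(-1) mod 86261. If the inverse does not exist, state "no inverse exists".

Compute gcd(75663, 86261):
86261 = 1·75663 + 10598
75663 = 7·10598 + 1477
10598 = 7·1477 + 259
1477 = 5·259 + 182
259 = 1·182 + 77
182 = 2·77 + 28
77 = 2·28 + 21
28 = 1·21 + 7
21 = 3·7 + 0
gcd(75663, 86261) = 7 ≠ 1, so 75663 has no multiplicative inverse modulo 86261.

no inverse exists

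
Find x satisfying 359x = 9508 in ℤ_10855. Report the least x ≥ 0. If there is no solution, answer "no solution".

4562

First find gcd(359, 10855):
10855 = 30*359 + 85
359 = 4*85 + 19
85 = 4*19 + 9
19 = 2*9 + 1
9 = 9*1 + 0
gcd = 1, so a unique solution mod 10855 exists.
Back-substitute for the Bézout coefficients:
1 = 19 − 2·9
1 = −2·85 + 9·19
1 = 9·359 − 38·85
1 = −38·10855 + 1149·359
So 359·(1149) ≡ 1 (mod 10855), giving 359⁻¹ ≡ 1149.
x ≡ 359⁻¹·9508 ≡ 1149·9508 ≡ 4562 (mod 10855).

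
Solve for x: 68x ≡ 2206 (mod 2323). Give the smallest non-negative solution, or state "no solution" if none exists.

784

First find gcd(68, 2323):
2323 = 34*68 + 11
68 = 6*11 + 2
11 = 5*2 + 1
2 = 2*1 + 0
gcd = 1, so a unique solution mod 2323 exists.
Back-substitute for the Bézout coefficients:
1 = 11 − 5·2
1 = −5·68 + 31·11
1 = 31·2323 − 1059·68
So 68·(-1059) ≡ 1 (mod 2323), giving 68⁻¹ ≡ 1264.
x ≡ 68⁻¹·2206 ≡ 1264·2206 ≡ 784 (mod 2323).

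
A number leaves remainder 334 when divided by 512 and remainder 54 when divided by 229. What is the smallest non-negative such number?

71502

Write x = 334 + 512·k. Then 512·k ≡ 54 − 334 ≡ 178 (mod 229).
Need 512⁻¹ mod 229. Extended Euclid on (229, 54):
229 = 4×54 + 13
54 = 4×13 + 2
13 = 6×2 + 1
2 = 2×1 + 0
Back-substitute:
1 = 13 − 6·2
1 = −6·54 + 25·13
1 = 25·229 − 106·54
512⁻¹ ≡ 123 (mod 229), so k ≡ 123·178 ≡ 139 (mod 229).
x = 334 + 512·139 = 71502.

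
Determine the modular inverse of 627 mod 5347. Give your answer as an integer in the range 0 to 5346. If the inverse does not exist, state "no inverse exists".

Run Euclid on (5347, 627):
5347 = 8×627 + 331
627 = 1×331 + 296
331 = 1×296 + 35
296 = 8×35 + 16
35 = 2×16 + 3
16 = 5×3 + 1
3 = 3×1 + 0
Since gcd(627, 5347) = 1, back-substitute to write 1 as a combination:
1 = 16 − 5·3
1 = −5·35 + 11·16
1 = 11·296 − 93·35
1 = −93·331 + 104·296
1 = 104·627 − 197·331
1 = −197·5347 + 1680·627
So 627·1680 ≡ 1 (mod 5347).

1680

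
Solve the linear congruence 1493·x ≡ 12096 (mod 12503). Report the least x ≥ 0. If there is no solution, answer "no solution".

3249

First find gcd(1493, 12503):
12503 = 8×1493 + 559
1493 = 2×559 + 375
559 = 1×375 + 184
375 = 2×184 + 7
184 = 26×7 + 2
7 = 3×2 + 1
2 = 2×1 + 0
gcd = 1, so a unique solution mod 12503 exists.
Back-substitute for the Bézout coefficients:
1 = 7 − 3·2
1 = −3·184 + 79·7
1 = 79·375 − 161·184
1 = −161·559 + 240·375
1 = 240·1493 − 641·559
1 = −641·12503 + 5368·1493
So 1493·(5368) ≡ 1 (mod 12503), giving 1493⁻¹ ≡ 5368.
x ≡ 1493⁻¹·12096 ≡ 5368·12096 ≡ 3249 (mod 12503).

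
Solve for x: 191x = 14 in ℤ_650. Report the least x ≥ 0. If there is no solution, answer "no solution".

354

First find gcd(191, 650):
650 = 3·191 + 77
191 = 2·77 + 37
77 = 2·37 + 3
37 = 12·3 + 1
3 = 3·1 + 0
gcd = 1, so a unique solution mod 650 exists.
Back-substitute for the Bézout coefficients:
1 = 37 − 12·3
1 = −12·77 + 25·37
1 = 25·191 − 62·77
1 = −62·650 + 211·191
So 191·(211) ≡ 1 (mod 650), giving 191⁻¹ ≡ 211.
x ≡ 191⁻¹·14 ≡ 211·14 ≡ 354 (mod 650).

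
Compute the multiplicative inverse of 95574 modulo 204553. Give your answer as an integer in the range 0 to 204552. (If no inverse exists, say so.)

Run Euclid on (204553, 95574):
204553 = 2·95574 + 13405
95574 = 7·13405 + 1739
13405 = 7·1739 + 1232
1739 = 1·1232 + 507
1232 = 2·507 + 218
507 = 2·218 + 71
218 = 3·71 + 5
71 = 14·5 + 1
5 = 5·1 + 0
Since gcd(95574, 204553) = 1, back-substitute to write 1 as a combination:
1 = 71 − 14·5
1 = −14·218 + 43·71
1 = 43·507 − 100·218
1 = −100·1232 + 243·507
1 = 243·1739 − 343·1232
1 = −343·13405 + 2644·1739
1 = 2644·95574 − 18851·13405
1 = −18851·204553 + 40346·95574
So 95574·40346 ≡ 1 (mod 204553).

40346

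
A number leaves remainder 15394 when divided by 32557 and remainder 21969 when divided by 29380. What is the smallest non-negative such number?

339096549

Write x = 15394 + 32557·k. Then 32557·k ≡ 21969 − 15394 ≡ 6575 (mod 29380).
Need 32557⁻¹ mod 29380. Extended Euclid on (29380, 3177):
29380 = 9·3177 + 787
3177 = 4·787 + 29
787 = 27·29 + 4
29 = 7·4 + 1
4 = 4·1 + 0
Back-substitute:
1 = 29 − 7·4
1 = −7·787 + 190·29
1 = 190·3177 − 767·787
1 = −767·29380 + 7093·3177
32557⁻¹ ≡ 7093 (mod 29380), so k ≡ 7093·6575 ≡ 10415 (mod 29380).
x = 15394 + 32557·10415 = 339096549.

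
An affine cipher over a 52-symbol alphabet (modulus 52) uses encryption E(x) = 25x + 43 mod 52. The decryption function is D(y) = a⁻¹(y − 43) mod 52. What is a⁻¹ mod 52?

25

gcd(52, 25) by repeated division:
52 = 2×25 + 2
25 = 12×2 + 1
2 = 2×1 + 0
The gcd is 1. Working backward:
1 = 25 − 12·2
1 = −12·52 + 25·25
So 25·25 ≡ 1 (mod 52).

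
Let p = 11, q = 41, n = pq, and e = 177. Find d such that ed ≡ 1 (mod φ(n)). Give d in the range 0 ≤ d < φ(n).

φ(n) = (p−1)(q−1) = 10·40 = 400.
Need d with 177·d ≡ 1 (mod 400). Apply the extended Euclidean algorithm:
400 = 2·177 + 46
177 = 3·46 + 39
46 = 1·39 + 7
39 = 5·7 + 4
7 = 1·4 + 3
4 = 1·3 + 1
3 = 3·1 + 0
Back-substitute:
1 = 4 − 3
1 = −7 + 2·4
1 = 2·39 − 11·7
1 = −11·46 + 13·39
1 = 13·177 − 50·46
1 = −50·400 + 113·177
So 177·113 ≡ 1 (mod 400), hence d = 113.

113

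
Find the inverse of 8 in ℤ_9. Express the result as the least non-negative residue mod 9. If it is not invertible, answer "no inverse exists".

Run Euclid on (9, 8):
9 = 1×8 + 1
8 = 8×1 + 0
Since gcd(8, 9) = 1, back-substitute to write 1 as a combination:
1 = 9 − 8
Thus 8·(-1) ≡ 1 (mod 9); reducing, -1 mod 9 = 8.

8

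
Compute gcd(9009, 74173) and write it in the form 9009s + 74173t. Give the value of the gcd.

Repeated division:
74173 = 8×9009 + 2101
9009 = 4×2101 + 605
2101 = 3×605 + 286
605 = 2×286 + 33
286 = 8×33 + 22
33 = 1×22 + 11
22 = 2×11 + 0
gcd(9009, 74173) = 11.
Express as a combination:
11 = 33 − 22
11 = −286 + 9·33
11 = 9·605 − 19·286
11 = −19·2101 + 66·605
11 = 66·9009 − 283·2101
11 = −283·74173 + 2330·9009
So 11 = (-283)·74173 + (2330)·9009.

11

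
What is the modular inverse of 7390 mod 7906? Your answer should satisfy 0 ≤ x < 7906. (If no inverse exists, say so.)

no inverse exists

Compute gcd(7390, 7906):
7906 = 1·7390 + 516
7390 = 14·516 + 166
516 = 3·166 + 18
166 = 9·18 + 4
18 = 4·4 + 2
4 = 2·2 + 0
gcd(7390, 7906) = 2 ≠ 1, so 7390 has no multiplicative inverse modulo 7906.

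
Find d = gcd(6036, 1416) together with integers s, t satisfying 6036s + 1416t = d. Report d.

12

Repeated division:
6036 = 4·1416 + 372
1416 = 3·372 + 300
372 = 1·300 + 72
300 = 4·72 + 12
72 = 6·12 + 0
gcd(6036, 1416) = 12.
Express as a combination:
12 = 300 − 4·72
12 = −4·372 + 5·300
12 = 5·1416 − 19·372
12 = −19·6036 + 81·1416
So 12 = (-19)·6036 + (81)·1416.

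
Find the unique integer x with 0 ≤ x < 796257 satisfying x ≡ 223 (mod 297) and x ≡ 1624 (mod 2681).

Write x = 223 + 297·k. Then 297·k ≡ 1624 − 223 ≡ 1401 (mod 2681).
Need 297⁻¹ mod 2681. Extended Euclid on (2681, 297):
2681 = 9×297 + 8
297 = 37×8 + 1
8 = 8×1 + 0
Back-substitute:
1 = 297 − 37·8
1 = −37·2681 + 334·297
297⁻¹ ≡ 334 (mod 2681), so k ≡ 334·1401 ≡ 1440 (mod 2681).
x = 223 + 297·1440 = 427903.

427903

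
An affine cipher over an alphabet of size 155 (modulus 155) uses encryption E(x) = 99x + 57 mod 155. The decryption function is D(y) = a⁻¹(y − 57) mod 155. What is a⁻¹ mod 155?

Apply the Euclidean algorithm to 155 and 99:
155 = 1·99 + 56
99 = 1·56 + 43
56 = 1·43 + 13
43 = 3·13 + 4
13 = 3·4 + 1
4 = 4·1 + 0
The gcd is 1. Working backward:
1 = 13 − 3·4
1 = −3·43 + 10·13
1 = 10·56 − 13·43
1 = −13·99 + 23·56
1 = 23·155 − 36·99
Hence 99⁻¹ ≡ -36 ≡ 119 (mod 155).

119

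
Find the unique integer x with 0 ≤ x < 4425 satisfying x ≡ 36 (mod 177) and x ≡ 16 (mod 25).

Write x = 36 + 177·k. Then 177·k ≡ 16 − 36 ≡ 5 (mod 25).
Need 177⁻¹ mod 25. Extended Euclid on (25, 2):
25 = 12×2 + 1
2 = 2×1 + 0
Back-substitute:
1 = 25 − 12·2
177⁻¹ ≡ 13 (mod 25), so k ≡ 13·5 ≡ 15 (mod 25).
x = 36 + 177·15 = 2691.

2691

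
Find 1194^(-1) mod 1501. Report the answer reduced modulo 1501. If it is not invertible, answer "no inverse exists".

44

gcd(1501, 1194) by repeated division:
1501 = 1×1194 + 307
1194 = 3×307 + 273
307 = 1×273 + 34
273 = 8×34 + 1
34 = 34×1 + 0
gcd = 1, so the inverse exists. Back-substitute:
1 = 273 − 8·34
1 = −8·307 + 9·273
1 = 9·1194 − 35·307
1 = −35·1501 + 44·1194
So 1194·44 ≡ 1 (mod 1501).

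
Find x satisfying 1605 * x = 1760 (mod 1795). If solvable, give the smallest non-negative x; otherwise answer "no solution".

First find gcd(1605, 1795):
1795 = 1*1605 + 190
1605 = 8*190 + 85
190 = 2*85 + 20
85 = 4*20 + 5
20 = 4*5 + 0
gcd = 5 and 5 | 1760, so solutions exist. Divide through by 5: 321x ≡ 352 (mod 359).
Now find 321⁻¹ mod 359:
359 = 1*321 + 38
321 = 8*38 + 17
38 = 2*17 + 4
17 = 4*4 + 1
4 = 4*1 + 0
Back-substitute:
1 = 17 − 4·4
1 = −4·38 + 9·17
1 = 9·321 − 76·38
1 = −76·359 + 85·321
So 321⁻¹ ≡ 85 (mod 359).
Then x ≡ 85·352 ≡ 123 (mod 359); the smallest non-negative solution is x = 123.

123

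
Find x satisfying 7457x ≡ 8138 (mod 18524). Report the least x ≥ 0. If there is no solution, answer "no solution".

16898

First find gcd(7457, 18524):
18524 = 2*7457 + 3610
7457 = 2*3610 + 237
3610 = 15*237 + 55
237 = 4*55 + 17
55 = 3*17 + 4
17 = 4*4 + 1
4 = 4*1 + 0
gcd = 1, so a unique solution mod 18524 exists.
Back-substitute for the Bézout coefficients:
1 = 17 − 4·4
1 = −4·55 + 13·17
1 = 13·237 − 56·55
1 = −56·3610 + 853·237
1 = 853·7457 − 1762·3610
1 = −1762·18524 + 4377·7457
So 7457·(4377) ≡ 1 (mod 18524), giving 7457⁻¹ ≡ 4377.
x ≡ 7457⁻¹·8138 ≡ 4377·8138 ≡ 16898 (mod 18524).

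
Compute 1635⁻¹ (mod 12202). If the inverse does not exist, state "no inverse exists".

3933

Run Euclid on (12202, 1635):
12202 = 7·1635 + 757
1635 = 2·757 + 121
757 = 6·121 + 31
121 = 3·31 + 28
31 = 1·28 + 3
28 = 9·3 + 1
3 = 3·1 + 0
Since gcd(1635, 12202) = 1, back-substitute to write 1 as a combination:
1 = 28 − 9·3
1 = −9·31 + 10·28
1 = 10·121 − 39·31
1 = −39·757 + 244·121
1 = 244·1635 − 527·757
1 = −527·12202 + 3933·1635
So 1635·3933 ≡ 1 (mod 12202).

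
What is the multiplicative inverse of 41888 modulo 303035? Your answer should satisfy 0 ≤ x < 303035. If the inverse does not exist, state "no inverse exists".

91537

gcd(303035, 41888) by repeated division:
303035 = 7·41888 + 9819
41888 = 4·9819 + 2612
9819 = 3·2612 + 1983
2612 = 1·1983 + 629
1983 = 3·629 + 96
629 = 6·96 + 53
96 = 1·53 + 43
53 = 1·43 + 10
43 = 4·10 + 3
10 = 3·3 + 1
3 = 3·1 + 0
Since gcd(41888, 303035) = 1, back-substitute to write 1 as a combination:
1 = 10 − 3·3
1 = −3·43 + 13·10
1 = 13·53 − 16·43
1 = −16·96 + 29·53
1 = 29·629 − 190·96
1 = −190·1983 + 599·629
1 = 599·2612 − 789·1983
1 = −789·9819 + 2966·2612
1 = 2966·41888 − 12653·9819
1 = −12653·303035 + 91537·41888
So 41888·91537 ≡ 1 (mod 303035).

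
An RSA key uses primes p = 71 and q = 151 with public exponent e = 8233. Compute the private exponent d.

7897

φ(n) = (p−1)(q−1) = 70·150 = 10500.
Need d with 8233·d ≡ 1 (mod 10500). Apply the extended Euclidean algorithm:
10500 = 1×8233 + 2267
8233 = 3×2267 + 1432
2267 = 1×1432 + 835
1432 = 1×835 + 597
835 = 1×597 + 238
597 = 2×238 + 121
238 = 1×121 + 117
121 = 1×117 + 4
117 = 29×4 + 1
4 = 4×1 + 0
Back-substitute:
1 = 117 − 29·4
1 = −29·121 + 30·117
1 = 30·238 − 59·121
1 = −59·597 + 148·238
1 = 148·835 − 207·597
1 = −207·1432 + 355·835
1 = 355·2267 − 562·1432
1 = −562·8233 + 2041·2267
1 = 2041·10500 − 2603·8233
So 8233·(-2603) ≡ 1 (mod 10500), hence d ≡ -2603 ≡ 7897 (mod 10500).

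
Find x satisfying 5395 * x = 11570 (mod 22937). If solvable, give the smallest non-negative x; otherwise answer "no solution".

First find gcd(5395, 22937):
22937 = 4×5395 + 1357
5395 = 3×1357 + 1324
1357 = 1×1324 + 33
1324 = 40×33 + 4
33 = 8×4 + 1
4 = 4×1 + 0
gcd = 1, so a unique solution mod 22937 exists.
Back-substitute for the Bézout coefficients:
1 = 33 − 8·4
1 = −8·1324 + 321·33
1 = 321·1357 − 329·1324
1 = −329·5395 + 1308·1357
1 = 1308·22937 − 5561·5395
So 5395·(-5561) ≡ 1 (mod 22937), giving 5395⁻¹ ≡ 17376.
x ≡ 5395⁻¹·11570 ≡ 17376·11570 ≡ 20452 (mod 22937).

20452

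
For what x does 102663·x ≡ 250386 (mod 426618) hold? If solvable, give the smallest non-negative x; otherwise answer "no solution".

no solution

gcd(102663, 426618):
426618 = 4·102663 + 15966
102663 = 6·15966 + 6867
15966 = 2·6867 + 2232
6867 = 3·2232 + 171
2232 = 13·171 + 9
171 = 19·9 + 0
gcd = 9, but 9 ∤ 250386, so the congruence has no solution.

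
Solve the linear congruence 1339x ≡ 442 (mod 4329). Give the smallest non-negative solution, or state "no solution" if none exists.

First find gcd(1339, 4329):
4329 = 3×1339 + 312
1339 = 4×312 + 91
312 = 3×91 + 39
91 = 2×39 + 13
39 = 3×13 + 0
gcd = 13 and 13 | 442, so solutions exist. Divide through by 13: 103x ≡ 34 (mod 333).
Now find 103⁻¹ mod 333:
333 = 3*103 + 24
103 = 4*24 + 7
24 = 3*7 + 3
7 = 2*3 + 1
3 = 3*1 + 0
Back-substitute:
1 = 7 − 2·3
1 = −2·24 + 7·7
1 = 7·103 − 30·24
1 = −30·333 + 97·103
So 103⁻¹ ≡ 97 (mod 333).
Then x ≡ 97·34 ≡ 301 (mod 333); the smallest non-negative solution is x = 301.

301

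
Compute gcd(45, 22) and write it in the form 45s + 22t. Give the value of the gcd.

Apply Euclid's algorithm to 45 and 22:
45 = 2*22 + 1
22 = 22*1 + 0
gcd(45, 22) = 1.
Express as a combination:
1 = 45 − 2·22
So 1 = (1)·45 + (-2)·22.

1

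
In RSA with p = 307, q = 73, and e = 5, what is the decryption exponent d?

φ(n) = (p−1)(q−1) = 306·72 = 22032.
Need d with 5·d ≡ 1 (mod 22032). Apply the extended Euclidean algorithm:
22032 = 4406·5 + 2
5 = 2·2 + 1
2 = 2·1 + 0
Back-substitute:
1 = 5 − 2·2
1 = −2·22032 + 8813·5
So 5·8813 ≡ 1 (mod 22032), hence d = 8813.

8813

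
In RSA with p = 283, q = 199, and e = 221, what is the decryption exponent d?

φ(n) = (p−1)(q−1) = 282·198 = 55836.
Need d with 221·d ≡ 1 (mod 55836). Apply the extended Euclidean algorithm:
55836 = 252×221 + 144
221 = 1×144 + 77
144 = 1×77 + 67
77 = 1×67 + 10
67 = 6×10 + 7
10 = 1×7 + 3
7 = 2×3 + 1
3 = 3×1 + 0
Back-substitute:
1 = 7 − 2·3
1 = −2·10 + 3·7
1 = 3·67 − 20·10
1 = −20·77 + 23·67
1 = 23·144 − 43·77
1 = −43·221 + 66·144
1 = 66·55836 − 16675·221
So 221·(-16675) ≡ 1 (mod 55836), hence d ≡ -16675 ≡ 39161 (mod 55836).

39161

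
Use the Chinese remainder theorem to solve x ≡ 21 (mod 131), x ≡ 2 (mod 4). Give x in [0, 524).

414

Write x = 21 + 131·k. Then 131·k ≡ 2 − 21 ≡ 1 (mod 4).
Need 131⁻¹ mod 4. Extended Euclid on (4, 3):
4 = 1×3 + 1
3 = 3×1 + 0
Back-substitute:
1 = 4 − 3
131⁻¹ ≡ 3 (mod 4), so k ≡ 3·1 ≡ 3 (mod 4).
x = 21 + 131·3 = 414.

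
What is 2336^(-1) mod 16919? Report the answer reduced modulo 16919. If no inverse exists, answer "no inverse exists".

gcd(16919, 2336) by repeated division:
16919 = 7·2336 + 567
2336 = 4·567 + 68
567 = 8·68 + 23
68 = 2·23 + 22
23 = 1·22 + 1
22 = 22·1 + 0
Since gcd(2336, 16919) = 1, back-substitute to write 1 as a combination:
1 = 23 − 22
1 = −68 + 3·23
1 = 3·567 − 25·68
1 = −25·2336 + 103·567
1 = 103·16919 − 746·2336
Hence 2336⁻¹ ≡ -746 ≡ 16173 (mod 16919).

16173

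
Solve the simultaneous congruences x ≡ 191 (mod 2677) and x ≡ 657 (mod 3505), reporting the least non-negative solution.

Write x = 191 + 2677·k. Then 2677·k ≡ 657 − 191 ≡ 466 (mod 3505).
Need 2677⁻¹ mod 3505. Extended Euclid on (3505, 2677):
3505 = 1×2677 + 828
2677 = 3×828 + 193
828 = 4×193 + 56
193 = 3×56 + 25
56 = 2×25 + 6
25 = 4×6 + 1
6 = 6×1 + 0
Back-substitute:
1 = 25 − 4·6
1 = −4·56 + 9·25
1 = 9·193 − 31·56
1 = −31·828 + 133·193
1 = 133·2677 − 430·828
1 = −430·3505 + 563·2677
2677⁻¹ ≡ 563 (mod 3505), so k ≡ 563·466 ≡ 2988 (mod 3505).
x = 191 + 2677·2988 = 7999067.

7999067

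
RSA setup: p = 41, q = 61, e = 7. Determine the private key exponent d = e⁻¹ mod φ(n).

343

φ(n) = (p−1)(q−1) = 40·60 = 2400.
Need d with 7·d ≡ 1 (mod 2400). Apply the extended Euclidean algorithm:
2400 = 342×7 + 6
7 = 1×6 + 1
6 = 6×1 + 0
Back-substitute:
1 = 7 − 6
1 = −2400 + 343·7
So 7·343 ≡ 1 (mod 2400), hence d = 343.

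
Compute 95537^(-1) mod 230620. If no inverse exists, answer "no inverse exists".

Euclidean algorithm on 230620, 95537:
230620 = 2×95537 + 39546
95537 = 2×39546 + 16445
39546 = 2×16445 + 6656
16445 = 2×6656 + 3133
6656 = 2×3133 + 390
3133 = 8×390 + 13
390 = 30×13 + 0
The gcd is 13, not 1, hence no inverse exists.

no inverse exists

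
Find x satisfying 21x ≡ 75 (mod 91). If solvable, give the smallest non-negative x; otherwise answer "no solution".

gcd(21, 91):
91 = 4×21 + 7
21 = 3×7 + 0
gcd = 7, but 7 ∤ 75, so the congruence has no solution.

no solution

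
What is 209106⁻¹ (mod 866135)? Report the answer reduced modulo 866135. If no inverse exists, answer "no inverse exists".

672041

Apply the Euclidean algorithm to 866135 and 209106:
866135 = 4×209106 + 29711
209106 = 7×29711 + 1129
29711 = 26×1129 + 357
1129 = 3×357 + 58
357 = 6×58 + 9
58 = 6×9 + 4
9 = 2×4 + 1
4 = 4×1 + 0
Since gcd(209106, 866135) = 1, back-substitute to write 1 as a combination:
1 = 9 − 2·4
1 = −2·58 + 13·9
1 = 13·357 − 80·58
1 = −80·1129 + 253·357
1 = 253·29711 − 6658·1129
1 = −6658·209106 + 46859·29711
1 = 46859·866135 − 194094·209106
Thus 209106·(-194094) ≡ 1 (mod 866135); reducing, -194094 mod 866135 = 672041.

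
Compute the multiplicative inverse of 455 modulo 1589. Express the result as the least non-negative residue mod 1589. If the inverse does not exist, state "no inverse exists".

Euclidean algorithm on 1589, 455:
1589 = 3*455 + 224
455 = 2*224 + 7
224 = 32*7 + 0
Since gcd = 7 > 1, 455 is not a unit mod 1589.

no inverse exists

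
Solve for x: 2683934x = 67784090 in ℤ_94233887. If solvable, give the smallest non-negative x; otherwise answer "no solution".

7509780

First find gcd(2683934, 94233887):
94233887 = 35×2683934 + 296197
2683934 = 9×296197 + 18161
296197 = 16×18161 + 5621
18161 = 3×5621 + 1298
5621 = 4×1298 + 429
1298 = 3×429 + 11
429 = 39×11 + 0
gcd = 11 and 11 | 67784090, so solutions exist. Divide through by 11: 243994x ≡ 6162190 (mod 8566717).
Now find 243994⁻¹ mod 8566717:
8566717 = 35·243994 + 26927
243994 = 9·26927 + 1651
26927 = 16·1651 + 511
1651 = 3·511 + 118
511 = 4·118 + 39
118 = 3·39 + 1
39 = 39·1 + 0
Back-substitute:
1 = 118 − 3·39
1 = −3·511 + 13·118
1 = 13·1651 − 42·511
1 = −42·26927 + 685·1651
1 = 685·243994 − 6207·26927
1 = −6207·8566717 + 217930·243994
So 243994⁻¹ ≡ 217930 (mod 8566717).
Then x ≡ 217930·6162190 ≡ 7509780 (mod 8566717); the smallest non-negative solution is x = 7509780.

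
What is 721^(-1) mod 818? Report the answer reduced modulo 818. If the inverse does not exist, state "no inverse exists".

Extended Euclidean algorithm:
818 = 1·721 + 97
721 = 7·97 + 42
97 = 2·42 + 13
42 = 3·13 + 3
13 = 4·3 + 1
3 = 3·1 + 0
gcd = 1, so the inverse exists. Back-substitute:
1 = 13 − 4·3
1 = −4·42 + 13·13
1 = 13·97 − 30·42
1 = −30·721 + 223·97
1 = 223·818 − 253·721
Thus 721·(-253) ≡ 1 (mod 818); reducing, -253 mod 818 = 565.

565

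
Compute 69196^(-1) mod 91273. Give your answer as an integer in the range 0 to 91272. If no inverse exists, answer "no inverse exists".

21610

Run Euclid on (91273, 69196):
91273 = 1·69196 + 22077
69196 = 3·22077 + 2965
22077 = 7·2965 + 1322
2965 = 2·1322 + 321
1322 = 4·321 + 38
321 = 8·38 + 17
38 = 2·17 + 4
17 = 4·4 + 1
4 = 4·1 + 0
Since gcd(69196, 91273) = 1, back-substitute to write 1 as a combination:
1 = 17 − 4·4
1 = −4·38 + 9·17
1 = 9·321 − 76·38
1 = −76·1322 + 313·321
1 = 313·2965 − 702·1322
1 = −702·22077 + 5227·2965
1 = 5227·69196 − 16383·22077
1 = −16383·91273 + 21610·69196
So 69196·21610 ≡ 1 (mod 91273).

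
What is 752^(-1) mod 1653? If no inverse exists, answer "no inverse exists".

710

gcd(1653, 752) by repeated division:
1653 = 2*752 + 149
752 = 5*149 + 7
149 = 21*7 + 2
7 = 3*2 + 1
2 = 2*1 + 0
gcd = 1, so the inverse exists. Back-substitute:
1 = 7 − 3·2
1 = −3·149 + 64·7
1 = 64·752 − 323·149
1 = −323·1653 + 710·752
So 752·710 ≡ 1 (mod 1653).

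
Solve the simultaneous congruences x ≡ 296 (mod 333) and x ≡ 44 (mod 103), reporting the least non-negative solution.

13949

Write x = 296 + 333·k. Then 333·k ≡ 44 − 296 ≡ 57 (mod 103).
Need 333⁻¹ mod 103. Extended Euclid on (103, 24):
103 = 4×24 + 7
24 = 3×7 + 3
7 = 2×3 + 1
3 = 3×1 + 0
Back-substitute:
1 = 7 − 2·3
1 = −2·24 + 7·7
1 = 7·103 − 30·24
333⁻¹ ≡ 73 (mod 103), so k ≡ 73·57 ≡ 41 (mod 103).
x = 296 + 333·41 = 13949.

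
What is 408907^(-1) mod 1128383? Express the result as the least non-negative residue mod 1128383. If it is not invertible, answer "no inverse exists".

Extended Euclidean algorithm:
1128383 = 2·408907 + 310569
408907 = 1·310569 + 98338
310569 = 3·98338 + 15555
98338 = 6·15555 + 5008
15555 = 3·5008 + 531
5008 = 9·531 + 229
531 = 2·229 + 73
229 = 3·73 + 10
73 = 7·10 + 3
10 = 3·3 + 1
3 = 3·1 + 0
gcd = 1, so the inverse exists. Back-substitute:
1 = 10 − 3·3
1 = −3·73 + 22·10
1 = 22·229 − 69·73
1 = −69·531 + 160·229
1 = 160·5008 − 1509·531
1 = −1509·15555 + 4687·5008
1 = 4687·98338 − 29631·15555
1 = −29631·310569 + 93580·98338
1 = 93580·408907 − 123211·310569
1 = −123211·1128383 + 340002·408907
So 408907·340002 ≡ 1 (mod 1128383).

340002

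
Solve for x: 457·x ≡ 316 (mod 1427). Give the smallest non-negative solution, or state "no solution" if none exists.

First find gcd(457, 1427):
1427 = 3·457 + 56
457 = 8·56 + 9
56 = 6·9 + 2
9 = 4·2 + 1
2 = 2·1 + 0
gcd = 1, so a unique solution mod 1427 exists.
Back-substitute for the Bézout coefficients:
1 = 9 − 4·2
1 = −4·56 + 25·9
1 = 25·457 − 204·56
1 = −204·1427 + 637·457
So 457·(637) ≡ 1 (mod 1427), giving 457⁻¹ ≡ 637.
x ≡ 457⁻¹·316 ≡ 637·316 ≡ 85 (mod 1427).

85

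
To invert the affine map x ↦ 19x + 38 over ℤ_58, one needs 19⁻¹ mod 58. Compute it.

55

Apply the Euclidean algorithm to 58 and 19:
58 = 3×19 + 1
19 = 19×1 + 0
Since gcd(19, 58) = 1, back-substitute to write 1 as a combination:
1 = 58 − 3·19
Hence 19⁻¹ ≡ -3 ≡ 55 (mod 58).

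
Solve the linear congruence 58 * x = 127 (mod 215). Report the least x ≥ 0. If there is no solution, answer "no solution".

169

First find gcd(58, 215):
215 = 3×58 + 41
58 = 1×41 + 17
41 = 2×17 + 7
17 = 2×7 + 3
7 = 2×3 + 1
3 = 3×1 + 0
gcd = 1, so a unique solution mod 215 exists.
Back-substitute for the Bézout coefficients:
1 = 7 − 2·3
1 = −2·17 + 5·7
1 = 5·41 − 12·17
1 = −12·58 + 17·41
1 = 17·215 − 63·58
So 58·(-63) ≡ 1 (mod 215), giving 58⁻¹ ≡ 152.
x ≡ 58⁻¹·127 ≡ 152·127 ≡ 169 (mod 215).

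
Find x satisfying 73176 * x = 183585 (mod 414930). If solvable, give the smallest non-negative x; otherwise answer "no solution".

no solution

gcd(73176, 414930):
414930 = 5*73176 + 49050
73176 = 1*49050 + 24126
49050 = 2*24126 + 798
24126 = 30*798 + 186
798 = 4*186 + 54
186 = 3*54 + 24
54 = 2*24 + 6
24 = 4*6 + 0
gcd = 6, but 6 ∤ 183585, so the congruence has no solution.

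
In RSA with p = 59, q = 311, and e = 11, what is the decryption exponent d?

14711

φ(n) = (p−1)(q−1) = 58·310 = 17980.
Need d with 11·d ≡ 1 (mod 17980). Apply the extended Euclidean algorithm:
17980 = 1634·11 + 6
11 = 1·6 + 5
6 = 1·5 + 1
5 = 5·1 + 0
Back-substitute:
1 = 6 − 5
1 = −11 + 2·6
1 = 2·17980 − 3269·11
So 11·(-3269) ≡ 1 (mod 17980), hence d ≡ -3269 ≡ 14711 (mod 17980).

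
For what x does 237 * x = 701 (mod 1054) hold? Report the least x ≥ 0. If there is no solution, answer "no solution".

First find gcd(237, 1054):
1054 = 4*237 + 106
237 = 2*106 + 25
106 = 4*25 + 6
25 = 4*6 + 1
6 = 6*1 + 0
gcd = 1, so a unique solution mod 1054 exists.
Back-substitute for the Bézout coefficients:
1 = 25 − 4·6
1 = −4·106 + 17·25
1 = 17·237 − 38·106
1 = −38·1054 + 169·237
So 237·(169) ≡ 1 (mod 1054), giving 237⁻¹ ≡ 169.
x ≡ 237⁻¹·701 ≡ 169·701 ≡ 421 (mod 1054).

421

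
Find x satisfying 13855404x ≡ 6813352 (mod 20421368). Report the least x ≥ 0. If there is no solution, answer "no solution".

First find gcd(13855404, 20421368):
20421368 = 1×13855404 + 6565964
13855404 = 2×6565964 + 723476
6565964 = 9×723476 + 54680
723476 = 13×54680 + 12636
54680 = 4×12636 + 4136
12636 = 3×4136 + 228
4136 = 18×228 + 32
228 = 7×32 + 4
32 = 8×4 + 0
gcd = 4 and 4 | 6813352, so solutions exist. Divide through by 4: 3463851x ≡ 1703338 (mod 5105342).
Now find 3463851⁻¹ mod 5105342:
5105342 = 1×3463851 + 1641491
3463851 = 2×1641491 + 180869
1641491 = 9×180869 + 13670
180869 = 13×13670 + 3159
13670 = 4×3159 + 1034
3159 = 3×1034 + 57
1034 = 18×57 + 8
57 = 7×8 + 1
8 = 8×1 + 0
Back-substitute:
1 = 57 − 7·8
1 = −7·1034 + 127·57
1 = 127·3159 − 388·1034
1 = −388·13670 + 1679·3159
1 = 1679·180869 − 22215·13670
1 = −22215·1641491 + 201614·180869
1 = 201614·3463851 − 425443·1641491
1 = −425443·5105342 + 627057·3463851
So 3463851⁻¹ ≡ 627057 (mod 5105342).
Then x ≡ 627057·1703338 ≡ 1416446 (mod 5105342); the smallest non-negative solution is x = 1416446.

1416446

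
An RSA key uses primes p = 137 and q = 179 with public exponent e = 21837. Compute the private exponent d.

5493

φ(n) = (p−1)(q−1) = 136·178 = 24208.
Need d with 21837·d ≡ 1 (mod 24208). Apply the extended Euclidean algorithm:
24208 = 1*21837 + 2371
21837 = 9*2371 + 498
2371 = 4*498 + 379
498 = 1*379 + 119
379 = 3*119 + 22
119 = 5*22 + 9
22 = 2*9 + 4
9 = 2*4 + 1
4 = 4*1 + 0
Back-substitute:
1 = 9 − 2·4
1 = −2·22 + 5·9
1 = 5·119 − 27·22
1 = −27·379 + 86·119
1 = 86·498 − 113·379
1 = −113·2371 + 538·498
1 = 538·21837 − 4955·2371
1 = −4955·24208 + 5493·21837
So 21837·5493 ≡ 1 (mod 24208), hence d = 5493.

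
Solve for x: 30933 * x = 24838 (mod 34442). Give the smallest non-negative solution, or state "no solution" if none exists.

16944

First find gcd(30933, 34442):
34442 = 1·30933 + 3509
30933 = 8·3509 + 2861
3509 = 1·2861 + 648
2861 = 4·648 + 269
648 = 2·269 + 110
269 = 2·110 + 49
110 = 2·49 + 12
49 = 4·12 + 1
12 = 12·1 + 0
gcd = 1, so a unique solution mod 34442 exists.
Back-substitute for the Bézout coefficients:
1 = 49 − 4·12
1 = −4·110 + 9·49
1 = 9·269 − 22·110
1 = −22·648 + 53·269
1 = 53·2861 − 234·648
1 = −234·3509 + 287·2861
1 = 287·30933 − 2530·3509
1 = −2530·34442 + 2817·30933
So 30933·(2817) ≡ 1 (mod 34442), giving 30933⁻¹ ≡ 2817.
x ≡ 30933⁻¹·24838 ≡ 2817·24838 ≡ 16944 (mod 34442).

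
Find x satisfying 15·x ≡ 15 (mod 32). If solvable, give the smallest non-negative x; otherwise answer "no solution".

1

First find gcd(15, 32):
32 = 2·15 + 2
15 = 7·2 + 1
2 = 2·1 + 0
gcd = 1, so a unique solution mod 32 exists.
Back-substitute for the Bézout coefficients:
1 = 15 − 7·2
1 = −7·32 + 15·15
So 15·(15) ≡ 1 (mod 32), giving 15⁻¹ ≡ 15.
x ≡ 15⁻¹·15 ≡ 15·15 ≡ 1 (mod 32).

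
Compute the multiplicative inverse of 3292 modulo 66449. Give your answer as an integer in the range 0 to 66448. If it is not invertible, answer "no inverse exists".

Run Euclid on (66449, 3292):
66449 = 20·3292 + 609
3292 = 5·609 + 247
609 = 2·247 + 115
247 = 2·115 + 17
115 = 6·17 + 13
17 = 1·13 + 4
13 = 3·4 + 1
4 = 4·1 + 0
The gcd is 1. Working backward:
1 = 13 − 3·4
1 = −3·17 + 4·13
1 = 4·115 − 27·17
1 = −27·247 + 58·115
1 = 58·609 − 143·247
1 = −143·3292 + 773·609
1 = 773·66449 − 15603·3292
Thus 3292·(-15603) ≡ 1 (mod 66449); reducing, -15603 mod 66449 = 50846.

50846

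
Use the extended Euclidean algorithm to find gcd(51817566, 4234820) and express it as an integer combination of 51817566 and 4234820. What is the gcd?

Euclidean algorithm:
51817566 = 12·4234820 + 999726
4234820 = 4·999726 + 235916
999726 = 4·235916 + 56062
235916 = 4·56062 + 11668
56062 = 4·11668 + 9390
11668 = 1·9390 + 2278
9390 = 4·2278 + 278
2278 = 8·278 + 54
278 = 5·54 + 8
54 = 6·8 + 6
8 = 1·6 + 2
6 = 3·2 + 0
gcd(51817566, 4234820) = 2.
Back-substituting:
2 = 8 − 6
2 = −54 + 7·8
2 = 7·278 − 36·54
2 = −36·2278 + 295·278
2 = 295·9390 − 1216·2278
2 = −1216·11668 + 1511·9390
2 = 1511·56062 − 7260·11668
2 = −7260·235916 + 30551·56062
2 = 30551·999726 − 129464·235916
2 = −129464·4234820 + 548407·999726
2 = 548407·51817566 − 6710348·4234820
So 2 = (548407)·51817566 + (-6710348)·4234820.

2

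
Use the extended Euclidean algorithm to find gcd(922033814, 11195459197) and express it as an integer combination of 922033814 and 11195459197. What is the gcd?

13

Apply Euclid's algorithm to 11195459197 and 922033814:
11195459197 = 12*922033814 + 131053429
922033814 = 7*131053429 + 4659811
131053429 = 28*4659811 + 578721
4659811 = 8*578721 + 30043
578721 = 19*30043 + 7904
30043 = 3*7904 + 6331
7904 = 1*6331 + 1573
6331 = 4*1573 + 39
1573 = 40*39 + 13
39 = 3*13 + 0
gcd(922033814, 11195459197) = 13.
Back-substituting:
13 = 1573 − 40·39
13 = −40·6331 + 161·1573
13 = 161·7904 − 201·6331
13 = −201·30043 + 764·7904
13 = 764·578721 − 14717·30043
13 = −14717·4659811 + 118500·578721
13 = 118500·131053429 − 3332717·4659811
13 = −3332717·922033814 + 23447519·131053429
13 = 23447519·11195459197 − 284702945·922033814
So 13 = (23447519)·11195459197 + (-284702945)·922033814.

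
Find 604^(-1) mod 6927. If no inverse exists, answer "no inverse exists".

Run Euclid on (6927, 604):
6927 = 11×604 + 283
604 = 2×283 + 38
283 = 7×38 + 17
38 = 2×17 + 4
17 = 4×4 + 1
4 = 4×1 + 0
The gcd is 1. Working backward:
1 = 17 − 4·4
1 = −4·38 + 9·17
1 = 9·283 − 67·38
1 = −67·604 + 143·283
1 = 143·6927 − 1640·604
So 604·(-1640) ≡ 1 (mod 6927), and -1640 ≡ 5287 (mod 6927).

5287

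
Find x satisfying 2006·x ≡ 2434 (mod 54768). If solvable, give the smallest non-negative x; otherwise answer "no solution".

First find gcd(2006, 54768):
54768 = 27×2006 + 606
2006 = 3×606 + 188
606 = 3×188 + 42
188 = 4×42 + 20
42 = 2×20 + 2
20 = 10×2 + 0
gcd = 2 and 2 | 2434, so solutions exist. Divide through by 2: 1003x ≡ 1217 (mod 27384).
Now find 1003⁻¹ mod 27384:
27384 = 27·1003 + 303
1003 = 3·303 + 94
303 = 3·94 + 21
94 = 4·21 + 10
21 = 2·10 + 1
10 = 10·1 + 0
Back-substitute:
1 = 21 − 2·10
1 = −2·94 + 9·21
1 = 9·303 − 29·94
1 = −29·1003 + 96·303
1 = 96·27384 − 2621·1003
So 1003·(-2621) ≡ 1 (mod 27384), i.e. 1003⁻¹ ≡ 24763.
Then x ≡ 24763·1217 ≡ 14171 (mod 27384); the smallest non-negative solution is x = 14171.

14171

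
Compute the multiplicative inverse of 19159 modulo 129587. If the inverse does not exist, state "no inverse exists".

28374

Apply the Euclidean algorithm to 129587 and 19159:
129587 = 6*19159 + 14633
19159 = 1*14633 + 4526
14633 = 3*4526 + 1055
4526 = 4*1055 + 306
1055 = 3*306 + 137
306 = 2*137 + 32
137 = 4*32 + 9
32 = 3*9 + 5
9 = 1*5 + 4
5 = 1*4 + 1
4 = 4*1 + 0
The gcd is 1. Working backward:
1 = 5 − 4
1 = −9 + 2·5
1 = 2·32 − 7·9
1 = −7·137 + 30·32
1 = 30·306 − 67·137
1 = −67·1055 + 231·306
1 = 231·4526 − 991·1055
1 = −991·14633 + 3204·4526
1 = 3204·19159 − 4195·14633
1 = −4195·129587 + 28374·19159
So 19159·28374 ≡ 1 (mod 129587).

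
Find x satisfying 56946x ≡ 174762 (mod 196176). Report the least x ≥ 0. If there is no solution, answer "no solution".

2573

First find gcd(56946, 196176):
196176 = 3·56946 + 25338
56946 = 2·25338 + 6270
25338 = 4·6270 + 258
6270 = 24·258 + 78
258 = 3·78 + 24
78 = 3·24 + 6
24 = 4·6 + 0
gcd = 6 and 6 | 174762, so solutions exist. Divide through by 6: 9491x ≡ 29127 (mod 32696).
Now find 9491⁻¹ mod 32696:
32696 = 3×9491 + 4223
9491 = 2×4223 + 1045
4223 = 4×1045 + 43
1045 = 24×43 + 13
43 = 3×13 + 4
13 = 3×4 + 1
4 = 4×1 + 0
Back-substitute:
1 = 13 − 3·4
1 = −3·43 + 10·13
1 = 10·1045 − 243·43
1 = −243·4223 + 982·1045
1 = 982·9491 − 2207·4223
1 = −2207·32696 + 7603·9491
So 9491⁻¹ ≡ 7603 (mod 32696).
Then x ≡ 7603·29127 ≡ 2573 (mod 32696); the smallest non-negative solution is x = 2573.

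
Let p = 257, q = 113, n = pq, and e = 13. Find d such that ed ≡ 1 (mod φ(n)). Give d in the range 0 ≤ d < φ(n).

φ(n) = (p−1)(q−1) = 256·112 = 28672.
Need d with 13·d ≡ 1 (mod 28672). Apply the extended Euclidean algorithm:
28672 = 2205·13 + 7
13 = 1·7 + 6
7 = 1·6 + 1
6 = 6·1 + 0
Back-substitute:
1 = 7 − 6
1 = −13 + 2·7
1 = 2·28672 − 4411·13
So 13·(-4411) ≡ 1 (mod 28672), hence d ≡ -4411 ≡ 24261 (mod 28672).

24261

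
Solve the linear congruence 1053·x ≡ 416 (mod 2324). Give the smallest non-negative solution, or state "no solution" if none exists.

First find gcd(1053, 2324):
2324 = 2*1053 + 218
1053 = 4*218 + 181
218 = 1*181 + 37
181 = 4*37 + 33
37 = 1*33 + 4
33 = 8*4 + 1
4 = 4*1 + 0
gcd = 1, so a unique solution mod 2324 exists.
Back-substitute for the Bézout coefficients:
1 = 33 − 8·4
1 = −8·37 + 9·33
1 = 9·181 − 44·37
1 = −44·218 + 53·181
1 = 53·1053 − 256·218
1 = −256·2324 + 565·1053
So 1053·(565) ≡ 1 (mod 2324), giving 1053⁻¹ ≡ 565.
x ≡ 1053⁻¹·416 ≡ 565·416 ≡ 316 (mod 2324).

316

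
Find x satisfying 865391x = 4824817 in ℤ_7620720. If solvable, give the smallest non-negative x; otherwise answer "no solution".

2882207

First find gcd(865391, 7620720):
7620720 = 8*865391 + 697592
865391 = 1*697592 + 167799
697592 = 4*167799 + 26396
167799 = 6*26396 + 9423
26396 = 2*9423 + 7550
9423 = 1*7550 + 1873
7550 = 4*1873 + 58
1873 = 32*58 + 17
58 = 3*17 + 7
17 = 2*7 + 3
7 = 2*3 + 1
3 = 3*1 + 0
gcd = 1, so a unique solution mod 7620720 exists.
Back-substitute for the Bézout coefficients:
1 = 7 − 2·3
1 = −2·17 + 5·7
1 = 5·58 − 17·17
1 = −17·1873 + 549·58
1 = 549·7550 − 2213·1873
1 = −2213·9423 + 2762·7550
1 = 2762·26396 − 7737·9423
1 = −7737·167799 + 49184·26396
1 = 49184·697592 − 204473·167799
1 = −204473·865391 + 253657·697592
1 = 253657·7620720 − 2233729·865391
So 865391·(-2233729) ≡ 1 (mod 7620720), giving 865391⁻¹ ≡ 5386991.
x ≡ 865391⁻¹·4824817 ≡ 5386991·4824817 ≡ 2882207 (mod 7620720).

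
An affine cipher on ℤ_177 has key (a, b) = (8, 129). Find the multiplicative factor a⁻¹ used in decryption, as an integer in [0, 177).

155

Run Euclid on (177, 8):
177 = 22·8 + 1
8 = 8·1 + 0
gcd = 1, so the inverse exists. Back-substitute:
1 = 177 − 22·8
Hence 8⁻¹ ≡ -22 ≡ 155 (mod 177).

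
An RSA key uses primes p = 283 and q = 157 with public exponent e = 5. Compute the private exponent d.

17597

φ(n) = (p−1)(q−1) = 282·156 = 43992.
Need d with 5·d ≡ 1 (mod 43992). Apply the extended Euclidean algorithm:
43992 = 8798×5 + 2
5 = 2×2 + 1
2 = 2×1 + 0
Back-substitute:
1 = 5 − 2·2
1 = −2·43992 + 17597·5
So 5·17597 ≡ 1 (mod 43992), hence d = 17597.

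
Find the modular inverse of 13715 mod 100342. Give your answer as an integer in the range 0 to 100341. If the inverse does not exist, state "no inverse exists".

Extended Euclidean algorithm:
100342 = 7·13715 + 4337
13715 = 3·4337 + 704
4337 = 6·704 + 113
704 = 6·113 + 26
113 = 4·26 + 9
26 = 2·9 + 8
9 = 1·8 + 1
8 = 8·1 + 0
The gcd is 1. Working backward:
1 = 9 − 8
1 = −26 + 3·9
1 = 3·113 − 13·26
1 = −13·704 + 81·113
1 = 81·4337 − 499·704
1 = −499·13715 + 1578·4337
1 = 1578·100342 − 11545·13715
Hence 13715⁻¹ ≡ -11545 ≡ 88797 (mod 100342).

88797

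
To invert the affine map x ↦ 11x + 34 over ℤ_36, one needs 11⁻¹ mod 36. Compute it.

23

Apply the Euclidean algorithm to 36 and 11:
36 = 3×11 + 3
11 = 3×3 + 2
3 = 1×2 + 1
2 = 2×1 + 0
The gcd is 1. Working backward:
1 = 3 − 2
1 = −11 + 4·3
1 = 4·36 − 13·11
Thus 11·(-13) ≡ 1 (mod 36); reducing, -13 mod 36 = 23.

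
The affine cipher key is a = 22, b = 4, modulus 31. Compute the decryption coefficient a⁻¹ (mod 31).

Run Euclid on (31, 22):
31 = 1·22 + 9
22 = 2·9 + 4
9 = 2·4 + 1
4 = 4·1 + 0
gcd = 1, so the inverse exists. Back-substitute:
1 = 9 − 2·4
1 = −2·22 + 5·9
1 = 5·31 − 7·22
Hence 22⁻¹ ≡ -7 ≡ 24 (mod 31).

24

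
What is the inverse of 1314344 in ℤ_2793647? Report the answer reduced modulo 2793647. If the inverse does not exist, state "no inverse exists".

922302

Apply the Euclidean algorithm to 2793647 and 1314344:
2793647 = 2·1314344 + 164959
1314344 = 7·164959 + 159631
164959 = 1·159631 + 5328
159631 = 29·5328 + 5119
5328 = 1·5119 + 209
5119 = 24·209 + 103
209 = 2·103 + 3
103 = 34·3 + 1
3 = 3·1 + 0
The gcd is 1. Working backward:
1 = 103 − 34·3
1 = −34·209 + 69·103
1 = 69·5119 − 1690·209
1 = −1690·5328 + 1759·5119
1 = 1759·159631 − 52701·5328
1 = −52701·164959 + 54460·159631
1 = 54460·1314344 − 433921·164959
1 = −433921·2793647 + 922302·1314344
So 1314344·922302 ≡ 1 (mod 2793647).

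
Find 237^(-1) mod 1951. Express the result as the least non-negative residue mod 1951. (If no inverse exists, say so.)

Apply the Euclidean algorithm to 1951 and 237:
1951 = 8*237 + 55
237 = 4*55 + 17
55 = 3*17 + 4
17 = 4*4 + 1
4 = 4*1 + 0
Since gcd(237, 1951) = 1, back-substitute to write 1 as a combination:
1 = 17 − 4·4
1 = −4·55 + 13·17
1 = 13·237 − 56·55
1 = −56·1951 + 461·237
So 237·461 ≡ 1 (mod 1951).

461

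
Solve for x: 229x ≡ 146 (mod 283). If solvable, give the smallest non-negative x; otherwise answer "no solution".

165

First find gcd(229, 283):
283 = 1*229 + 54
229 = 4*54 + 13
54 = 4*13 + 2
13 = 6*2 + 1
2 = 2*1 + 0
gcd = 1, so a unique solution mod 283 exists.
Back-substitute for the Bézout coefficients:
1 = 13 − 6·2
1 = −6·54 + 25·13
1 = 25·229 − 106·54
1 = −106·283 + 131·229
So 229·(131) ≡ 1 (mod 283), giving 229⁻¹ ≡ 131.
x ≡ 229⁻¹·146 ≡ 131·146 ≡ 165 (mod 283).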